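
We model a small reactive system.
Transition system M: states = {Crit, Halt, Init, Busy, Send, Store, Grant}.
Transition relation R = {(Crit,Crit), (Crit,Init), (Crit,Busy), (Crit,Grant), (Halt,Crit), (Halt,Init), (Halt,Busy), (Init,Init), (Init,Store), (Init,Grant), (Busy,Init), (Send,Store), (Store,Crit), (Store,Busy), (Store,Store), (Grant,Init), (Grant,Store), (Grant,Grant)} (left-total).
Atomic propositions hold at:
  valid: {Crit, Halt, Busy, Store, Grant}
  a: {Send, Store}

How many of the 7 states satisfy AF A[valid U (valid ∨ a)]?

Sat(valid ∨ a) = {Crit, Halt, Busy, Send, Store, Grant}
A[valid U (valid ∨ a)]: least fixpoint, start Z0 = Sat((valid ∨ a)) = {Crit, Halt, Busy, Send, Store, Grant}, add states in Sat(valid) with every successor in Z. Already a fixed point.
Sat(A[valid U (valid ∨ a)]) = {Crit, Halt, Busy, Send, Store, Grant}
AF A[valid U (valid ∨ a)]: least fixpoint, start Z0 = {Crit, Halt, Busy, Send, Store, Grant}, add states with every successor in Z. Already a fixed point.
Sat(AF A[valid U (valid ∨ a)]) = {Crit, Halt, Busy, Send, Store, Grant}
|Sat(AF A[valid U (valid ∨ a)])| = |{Crit, Halt, Busy, Send, Store, Grant}| = 6.

6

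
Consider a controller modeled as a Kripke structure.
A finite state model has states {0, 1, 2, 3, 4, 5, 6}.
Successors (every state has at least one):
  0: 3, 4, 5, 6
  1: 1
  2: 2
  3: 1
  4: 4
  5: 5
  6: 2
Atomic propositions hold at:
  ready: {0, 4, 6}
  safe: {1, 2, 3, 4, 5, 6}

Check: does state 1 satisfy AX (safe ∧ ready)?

No

Sat(safe ∧ ready) = {4, 6}
Sat(AX (safe ∧ ready)) = {s : every successor in {4, 6}} = {4}
1 ∉ Sat(AX (safe ∧ ready)) = {4}, so the formula does not hold at 1.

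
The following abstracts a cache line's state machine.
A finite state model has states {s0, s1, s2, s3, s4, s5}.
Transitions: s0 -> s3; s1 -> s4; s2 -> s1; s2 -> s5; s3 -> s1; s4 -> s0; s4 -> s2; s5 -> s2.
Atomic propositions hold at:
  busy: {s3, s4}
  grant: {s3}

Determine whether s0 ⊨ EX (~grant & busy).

No

Sat(~grant) = {s0, s1, s2, s4, s5}
Sat(~grant & busy) = {s4}
Sat(EX (~grant & busy)) = {s : some successor in {s4}} = {s1}
s0 ∉ Sat(EX (~grant & busy)) = {s1}, so the formula does not hold at s0.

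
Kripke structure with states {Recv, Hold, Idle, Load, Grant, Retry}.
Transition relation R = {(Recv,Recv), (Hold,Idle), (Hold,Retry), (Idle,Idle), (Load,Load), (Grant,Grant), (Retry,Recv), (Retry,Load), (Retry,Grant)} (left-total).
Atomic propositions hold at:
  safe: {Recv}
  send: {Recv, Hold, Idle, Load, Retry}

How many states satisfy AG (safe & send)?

1

Sat(safe & send) = {Recv}
AG (safe & send): greatest fixpoint, start Z0 = {Recv}, keep only states in Sat with every successor in Z. Already a fixed point.
Sat(AG (safe & send)) = {Recv}
|Sat(AG (safe & send))| = |{Recv}| = 1.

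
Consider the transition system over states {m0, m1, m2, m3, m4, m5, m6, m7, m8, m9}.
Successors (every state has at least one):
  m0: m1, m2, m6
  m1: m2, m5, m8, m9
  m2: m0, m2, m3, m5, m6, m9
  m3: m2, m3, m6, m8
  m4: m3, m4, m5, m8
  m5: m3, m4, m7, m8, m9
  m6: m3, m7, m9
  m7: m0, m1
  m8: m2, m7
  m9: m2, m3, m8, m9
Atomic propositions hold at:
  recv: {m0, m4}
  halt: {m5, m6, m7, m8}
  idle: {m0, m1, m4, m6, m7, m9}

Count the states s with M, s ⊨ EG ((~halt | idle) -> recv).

2

Sat(~halt) = {m0, m1, m2, m3, m4, m9}
Sat(~halt | idle) = {m0, m1, m2, m3, m4, m6, m7, m9}
Sat((~halt | idle) -> recv) = {m0, m4, m5, m8}
EG ((~halt | idle) -> recv): greatest fixpoint, start Z0 = {m0, m4, m5, m8}, keep only states in Sat with some successor in Z. Z1 = {m4, m5}; fixed.
Sat(EG ((~halt | idle) -> recv)) = {m4, m5}
|Sat(EG ((~halt | idle) -> recv))| = |{m4, m5}| = 2.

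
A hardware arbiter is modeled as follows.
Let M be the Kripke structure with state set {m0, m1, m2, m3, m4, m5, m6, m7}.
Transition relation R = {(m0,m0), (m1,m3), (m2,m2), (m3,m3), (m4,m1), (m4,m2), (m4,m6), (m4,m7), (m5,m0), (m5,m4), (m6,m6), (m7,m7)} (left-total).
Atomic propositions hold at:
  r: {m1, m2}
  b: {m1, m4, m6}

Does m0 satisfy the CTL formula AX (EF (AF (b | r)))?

No

Sat(b | r) = {m1, m2, m4, m6}
AF (b | r): least fixpoint, start Z0 = {m1, m2, m4, m6}, add states with every successor in Z. Already a fixed point.
Sat(AF (b | r)) = {m1, m2, m4, m6}
EF (AF (b | r)): least fixpoint, start Z0 = {m1, m2, m4, m6}, add states with some successor in Z. Z1 = {m1, m2, m4, m5, m6}; fixed.
Sat(EF (AF (b | r))) = {m1, m2, m4, m5, m6}
Sat(AX (EF (AF (b | r)))) = {s : every successor in {m1, m2, m4, m5, m6}} = {m2, m6}
m0 ∉ Sat(AX (EF (AF (b | r)))) = {m2, m6}, so the formula does not hold at m0.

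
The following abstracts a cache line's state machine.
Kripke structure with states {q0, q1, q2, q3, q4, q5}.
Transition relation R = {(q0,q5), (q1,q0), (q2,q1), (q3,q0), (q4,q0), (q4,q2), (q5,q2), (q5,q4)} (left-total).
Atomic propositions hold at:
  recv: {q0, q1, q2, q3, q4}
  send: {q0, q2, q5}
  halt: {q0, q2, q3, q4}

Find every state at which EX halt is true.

Sat(EX halt) = {s : some successor in {q0, q2, q3, q4}} = {q1, q3, q4, q5}

{q1, q3, q4, q5}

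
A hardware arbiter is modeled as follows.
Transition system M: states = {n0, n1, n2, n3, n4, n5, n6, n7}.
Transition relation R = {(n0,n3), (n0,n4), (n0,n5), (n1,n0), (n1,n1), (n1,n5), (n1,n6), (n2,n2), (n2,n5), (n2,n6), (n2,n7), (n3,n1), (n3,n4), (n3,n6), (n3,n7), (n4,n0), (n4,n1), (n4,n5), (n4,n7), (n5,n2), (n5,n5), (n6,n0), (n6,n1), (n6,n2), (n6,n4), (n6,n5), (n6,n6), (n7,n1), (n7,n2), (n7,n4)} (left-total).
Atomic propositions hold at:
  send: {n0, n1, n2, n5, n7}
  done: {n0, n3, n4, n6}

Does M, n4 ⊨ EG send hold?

EG send: greatest fixpoint, start Z0 = {n0, n1, n2, n5, n7}, keep only states in Sat with some successor in Z. Already a fixed point.
Sat(EG send) = {n0, n1, n2, n5, n7}
n4 ∉ Sat(EG send) = {n0, n1, n2, n5, n7}, so the formula does not hold at n4.

No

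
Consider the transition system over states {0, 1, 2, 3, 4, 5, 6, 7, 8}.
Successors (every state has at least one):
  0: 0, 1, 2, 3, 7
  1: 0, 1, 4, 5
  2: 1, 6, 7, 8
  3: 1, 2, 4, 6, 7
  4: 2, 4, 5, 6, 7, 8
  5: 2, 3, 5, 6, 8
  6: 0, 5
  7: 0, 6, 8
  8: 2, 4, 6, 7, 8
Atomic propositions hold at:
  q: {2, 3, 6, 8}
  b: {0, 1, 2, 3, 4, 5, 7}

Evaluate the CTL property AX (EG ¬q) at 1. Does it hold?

Yes

Sat(¬q) = {0, 1, 4, 5, 7}
EG ¬q: greatest fixpoint, start Z0 = {0, 1, 4, 5, 7}, keep only states in Sat with some successor in Z. Already a fixed point.
Sat(EG ¬q) = {0, 1, 4, 5, 7}
Sat(AX (EG ¬q)) = {s : every successor in {0, 1, 4, 5, 7}} = {1, 6}
1 ∈ Sat(AX (EG ¬q)) = {1, 6}, so the formula holds at 1.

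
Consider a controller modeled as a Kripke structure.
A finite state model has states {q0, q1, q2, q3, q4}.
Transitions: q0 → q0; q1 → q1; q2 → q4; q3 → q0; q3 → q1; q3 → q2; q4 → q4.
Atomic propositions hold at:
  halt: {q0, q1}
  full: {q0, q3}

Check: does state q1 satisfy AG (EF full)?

EF full: least fixpoint, start Z0 = {q0, q3}, add states with some successor in Z. Already a fixed point.
Sat(EF full) = {q0, q3}
AG (EF full): greatest fixpoint, start Z0 = {q0, q3}, keep only states in Sat with every successor in Z. Z1 = {q0}; fixed.
Sat(AG (EF full)) = {q0}
q1 ∉ Sat(AG (EF full)) = {q0}, so the formula does not hold at q1.

No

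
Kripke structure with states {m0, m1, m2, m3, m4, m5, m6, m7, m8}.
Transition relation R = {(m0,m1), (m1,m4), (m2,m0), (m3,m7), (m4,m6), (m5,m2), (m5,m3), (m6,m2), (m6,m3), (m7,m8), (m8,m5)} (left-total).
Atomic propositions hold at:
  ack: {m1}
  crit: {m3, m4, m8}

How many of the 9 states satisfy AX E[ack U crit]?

3

E[ack U crit]: least fixpoint, start Z0 = Sat(crit) = {m3, m4, m8}, add states in Sat(ack) with some successor in Z. Z1 = {m1, m3, m4, m8}; fixed.
Sat(E[ack U crit]) = {m1, m3, m4, m8}
Sat(AX E[ack U crit]) = {s : every successor in {m1, m3, m4, m8}} = {m0, m1, m7}
|Sat(AX E[ack U crit])| = |{m0, m1, m7}| = 3.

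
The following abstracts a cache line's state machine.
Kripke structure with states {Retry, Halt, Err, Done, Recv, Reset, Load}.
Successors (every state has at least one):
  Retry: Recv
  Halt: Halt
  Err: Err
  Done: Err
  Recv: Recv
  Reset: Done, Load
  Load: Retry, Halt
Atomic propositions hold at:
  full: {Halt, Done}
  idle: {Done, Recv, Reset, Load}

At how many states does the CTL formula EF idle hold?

EF idle: least fixpoint, start Z0 = {Done, Recv, Reset, Load}, add states with some successor in Z. Z1 = {Retry, Done, Recv, Reset, Load}; fixed.
Sat(EF idle) = {Retry, Done, Recv, Reset, Load}
|Sat(EF idle)| = |{Retry, Done, Recv, Reset, Load}| = 5.

5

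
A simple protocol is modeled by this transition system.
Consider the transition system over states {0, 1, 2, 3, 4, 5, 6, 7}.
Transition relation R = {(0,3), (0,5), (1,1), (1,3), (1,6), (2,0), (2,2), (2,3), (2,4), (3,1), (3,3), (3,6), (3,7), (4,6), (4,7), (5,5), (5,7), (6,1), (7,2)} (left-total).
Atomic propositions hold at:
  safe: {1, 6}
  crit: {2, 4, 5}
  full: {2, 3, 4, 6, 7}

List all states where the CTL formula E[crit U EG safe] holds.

EG safe: greatest fixpoint, start Z0 = {1, 6}, keep only states in Sat with some successor in Z. Already a fixed point.
Sat(EG safe) = {1, 6}
E[crit U EG safe]: least fixpoint, start Z0 = Sat(EG safe) = {1, 6}, add states in Sat(crit) with some successor in Z. Z1 = {1, 4, 6}; Z2 = {1, 2, 4, 6}; fixed.
Sat(E[crit U EG safe]) = {1, 2, 4, 6}

{1, 2, 4, 6}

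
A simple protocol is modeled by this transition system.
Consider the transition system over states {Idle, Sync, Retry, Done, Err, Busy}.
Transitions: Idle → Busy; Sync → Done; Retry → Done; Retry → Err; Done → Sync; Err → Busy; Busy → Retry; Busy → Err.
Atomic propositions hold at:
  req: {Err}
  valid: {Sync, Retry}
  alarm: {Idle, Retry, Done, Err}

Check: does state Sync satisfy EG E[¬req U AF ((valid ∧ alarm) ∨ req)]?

No

Sat(¬req) = {Idle, Sync, Retry, Done, Busy}
Sat(valid ∧ alarm) = {Retry}
Sat((valid ∧ alarm) ∨ req) = {Retry, Err}
AF ((valid ∧ alarm) ∨ req): least fixpoint, start Z0 = {Retry, Err}, add states with every successor in Z. Z1 = {Retry, Err, Busy}; Z2 = {Idle, Retry, Err, Busy}; fixed.
Sat(AF ((valid ∧ alarm) ∨ req)) = {Idle, Retry, Err, Busy}
E[¬req U AF ((valid ∧ alarm) ∨ req)]: least fixpoint, start Z0 = Sat(AF ((valid ∧ alarm) ∨ req)) = {Idle, Retry, Err, Busy}, add states in Sat(¬req) with some successor in Z. Already a fixed point.
Sat(E[¬req U AF ((valid ∧ alarm) ∨ req)]) = {Idle, Retry, Err, Busy}
EG E[¬req U AF ((valid ∧ alarm) ∨ req)]: greatest fixpoint, start Z0 = {Idle, Retry, Err, Busy}, keep only states in Sat with some successor in Z. Already a fixed point.
Sat(EG E[¬req U AF ((valid ∧ alarm) ∨ req)]) = {Idle, Retry, Err, Busy}
Sync ∉ Sat(EG E[¬req U AF ((valid ∧ alarm) ∨ req)]) = {Idle, Retry, Err, Busy}, so the formula does not hold at Sync.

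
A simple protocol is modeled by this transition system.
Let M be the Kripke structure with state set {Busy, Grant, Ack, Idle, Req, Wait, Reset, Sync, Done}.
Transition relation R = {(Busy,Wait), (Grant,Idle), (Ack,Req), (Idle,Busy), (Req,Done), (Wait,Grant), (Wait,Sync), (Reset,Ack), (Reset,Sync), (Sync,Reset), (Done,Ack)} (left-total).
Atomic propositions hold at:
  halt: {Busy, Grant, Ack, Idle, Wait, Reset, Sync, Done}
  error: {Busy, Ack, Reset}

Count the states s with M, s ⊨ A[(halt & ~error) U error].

Sat(~error) = {Grant, Idle, Req, Wait, Sync, Done}
Sat(halt & ~error) = {Grant, Idle, Wait, Sync, Done}
A[(halt & ~error) U error]: least fixpoint, start Z0 = Sat(error) = {Busy, Ack, Reset}, add states in Sat(halt & ~error) with every successor in Z. Z1 = {Busy, Ack, Idle, Reset, Sync, Done}; Z2 = {Busy, Grant, Ack, Idle, Reset, Sync, Done}; Z3 = {Busy, Grant, Ack, Idle, Wait, Reset, Sync, Done}; fixed.
Sat(A[(halt & ~error) U error]) = {Busy, Grant, Ack, Idle, Wait, Reset, Sync, Done}
|Sat(A[(halt & ~error) U error])| = |{Busy, Grant, Ack, Idle, Wait, Reset, Sync, Done}| = 8.

8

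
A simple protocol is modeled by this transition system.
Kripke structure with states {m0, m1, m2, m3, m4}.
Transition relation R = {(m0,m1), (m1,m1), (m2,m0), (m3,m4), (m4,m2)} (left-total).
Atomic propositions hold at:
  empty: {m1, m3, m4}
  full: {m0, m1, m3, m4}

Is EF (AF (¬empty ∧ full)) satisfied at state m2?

Yes

Sat(¬empty) = {m0, m2}
Sat(¬empty ∧ full) = {m0}
AF (¬empty ∧ full): least fixpoint, start Z0 = {m0}, add states with every successor in Z. Z1 = {m0, m2}; Z2 = {m0, m2, m4}; Z3 = {m0, m2, m3, m4}; fixed.
Sat(AF (¬empty ∧ full)) = {m0, m2, m3, m4}
EF (AF (¬empty ∧ full)): least fixpoint, start Z0 = {m0, m2, m3, m4}, add states with some successor in Z. Already a fixed point.
Sat(EF (AF (¬empty ∧ full))) = {m0, m2, m3, m4}
m2 ∈ Sat(EF (AF (¬empty ∧ full))) = {m0, m2, m3, m4}, so the formula holds at m2.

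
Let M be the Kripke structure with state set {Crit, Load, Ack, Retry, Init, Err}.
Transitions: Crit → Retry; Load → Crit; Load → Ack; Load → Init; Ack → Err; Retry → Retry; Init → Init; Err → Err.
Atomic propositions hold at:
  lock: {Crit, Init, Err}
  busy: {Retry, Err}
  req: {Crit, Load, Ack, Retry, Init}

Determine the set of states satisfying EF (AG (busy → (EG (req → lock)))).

{Load, Ack, Init, Err}

Sat(req → lock) = {Crit, Init, Err}
EG (req → lock): greatest fixpoint, start Z0 = {Crit, Init, Err}, keep only states in Sat with some successor in Z. Z1 = {Init, Err}; fixed.
Sat(EG (req → lock)) = {Init, Err}
Sat(busy → (EG (req → lock))) = {Crit, Load, Ack, Init, Err}
AG (busy → (EG (req → lock))): greatest fixpoint, start Z0 = {Crit, Load, Ack, Init, Err}, keep only states in Sat with every successor in Z. Z1 = {Load, Ack, Init, Err}; Z2 = {Ack, Init, Err}; fixed.
Sat(AG (busy → (EG (req → lock)))) = {Ack, Init, Err}
EF (AG (busy → (EG (req → lock)))): least fixpoint, start Z0 = {Ack, Init, Err}, add states with some successor in Z. Z1 = {Load, Ack, Init, Err}; fixed.
Sat(EF (AG (busy → (EG (req → lock))))) = {Load, Ack, Init, Err}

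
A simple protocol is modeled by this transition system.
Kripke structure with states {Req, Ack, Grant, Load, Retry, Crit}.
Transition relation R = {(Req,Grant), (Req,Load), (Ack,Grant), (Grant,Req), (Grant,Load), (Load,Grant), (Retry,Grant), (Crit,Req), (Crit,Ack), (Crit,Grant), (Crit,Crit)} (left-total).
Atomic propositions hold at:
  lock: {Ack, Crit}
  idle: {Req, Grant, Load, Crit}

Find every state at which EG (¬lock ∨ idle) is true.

Sat(¬lock) = {Req, Grant, Load, Retry}
Sat(¬lock ∨ idle) = {Req, Grant, Load, Retry, Crit}
EG (¬lock ∨ idle): greatest fixpoint, start Z0 = {Req, Grant, Load, Retry, Crit}, keep only states in Sat with some successor in Z. Already a fixed point.
Sat(EG (¬lock ∨ idle)) = {Req, Grant, Load, Retry, Crit}

{Req, Grant, Load, Retry, Crit}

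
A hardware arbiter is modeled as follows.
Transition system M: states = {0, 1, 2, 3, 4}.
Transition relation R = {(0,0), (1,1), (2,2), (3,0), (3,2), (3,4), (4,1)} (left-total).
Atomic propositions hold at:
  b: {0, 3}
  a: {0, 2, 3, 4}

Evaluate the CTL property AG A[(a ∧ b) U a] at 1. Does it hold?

No

Sat(a ∧ b) = {0, 3}
A[(a ∧ b) U a]: least fixpoint, start Z0 = Sat(a) = {0, 2, 3, 4}, add states in Sat(a ∧ b) with every successor in Z. Already a fixed point.
Sat(A[(a ∧ b) U a]) = {0, 2, 3, 4}
AG A[(a ∧ b) U a]: greatest fixpoint, start Z0 = {0, 2, 3, 4}, keep only states in Sat with every successor in Z. Z1 = {0, 2, 3}; Z2 = {0, 2}; fixed.
Sat(AG A[(a ∧ b) U a]) = {0, 2}
1 ∉ Sat(AG A[(a ∧ b) U a]) = {0, 2}, so the formula does not hold at 1.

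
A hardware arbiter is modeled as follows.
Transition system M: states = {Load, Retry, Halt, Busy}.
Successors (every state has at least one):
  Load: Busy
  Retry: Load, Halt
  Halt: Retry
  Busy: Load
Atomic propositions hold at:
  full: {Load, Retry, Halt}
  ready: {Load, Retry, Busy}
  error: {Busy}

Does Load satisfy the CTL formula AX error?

Yes

Sat(AX error) = {s : every successor in {Busy}} = {Load}
Load ∈ Sat(AX error) = {Load}, so the formula holds at Load.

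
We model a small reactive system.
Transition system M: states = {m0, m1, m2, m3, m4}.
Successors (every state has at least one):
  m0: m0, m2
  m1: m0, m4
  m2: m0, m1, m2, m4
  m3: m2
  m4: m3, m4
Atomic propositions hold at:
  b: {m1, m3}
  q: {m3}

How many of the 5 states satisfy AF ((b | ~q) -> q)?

Sat(~q) = {m0, m1, m2, m4}
Sat(b | ~q) = {m0, m1, m2, m3, m4}
Sat((b | ~q) -> q) = {m3}
AF ((b | ~q) -> q): least fixpoint, start Z0 = {m3}, add states with every successor in Z. Already a fixed point.
Sat(AF ((b | ~q) -> q)) = {m3}
|Sat(AF ((b | ~q) -> q))| = |{m3}| = 1.

1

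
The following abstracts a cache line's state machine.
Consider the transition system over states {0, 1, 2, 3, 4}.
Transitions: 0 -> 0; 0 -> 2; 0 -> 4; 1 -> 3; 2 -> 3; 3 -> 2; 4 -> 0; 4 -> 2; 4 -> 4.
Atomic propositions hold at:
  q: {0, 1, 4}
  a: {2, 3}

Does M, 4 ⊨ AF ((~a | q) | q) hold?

Sat(~a) = {0, 1, 4}
Sat(~a | q) = {0, 1, 4}
Sat((~a | q) | q) = {0, 1, 4}
AF ((~a | q) | q): least fixpoint, start Z0 = {0, 1, 4}, add states with every successor in Z. Already a fixed point.
Sat(AF ((~a | q) | q)) = {0, 1, 4}
4 ∈ Sat(AF ((~a | q) | q)) = {0, 1, 4}, so the formula holds at 4.

Yes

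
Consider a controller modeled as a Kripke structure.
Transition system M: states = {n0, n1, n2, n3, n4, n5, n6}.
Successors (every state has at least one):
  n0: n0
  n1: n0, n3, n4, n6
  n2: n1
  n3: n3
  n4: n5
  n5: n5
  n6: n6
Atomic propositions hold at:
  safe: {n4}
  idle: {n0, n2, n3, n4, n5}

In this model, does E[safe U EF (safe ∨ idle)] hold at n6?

Sat(safe ∨ idle) = {n0, n2, n3, n4, n5}
EF (safe ∨ idle): least fixpoint, start Z0 = {n0, n2, n3, n4, n5}, add states with some successor in Z. Z1 = {n0, n1, n2, n3, n4, n5}; fixed.
Sat(EF (safe ∨ idle)) = {n0, n1, n2, n3, n4, n5}
E[safe U EF (safe ∨ idle)]: least fixpoint, start Z0 = Sat(EF (safe ∨ idle)) = {n0, n1, n2, n3, n4, n5}, add states in Sat(safe) with some successor in Z. Already a fixed point.
Sat(E[safe U EF (safe ∨ idle)]) = {n0, n1, n2, n3, n4, n5}
n6 ∉ Sat(E[safe U EF (safe ∨ idle)]) = {n0, n1, n2, n3, n4, n5}, so the formula does not hold at n6.

No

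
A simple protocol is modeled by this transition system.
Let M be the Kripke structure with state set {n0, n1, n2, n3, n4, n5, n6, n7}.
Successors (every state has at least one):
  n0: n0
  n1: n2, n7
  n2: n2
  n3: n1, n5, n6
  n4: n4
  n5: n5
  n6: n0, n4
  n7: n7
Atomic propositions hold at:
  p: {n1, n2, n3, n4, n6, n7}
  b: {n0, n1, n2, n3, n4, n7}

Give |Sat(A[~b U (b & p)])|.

Sat(~b) = {n5, n6}
Sat(b & p) = {n1, n2, n3, n4, n7}
A[~b U (b & p)]: least fixpoint, start Z0 = Sat((b & p)) = {n1, n2, n3, n4, n7}, add states in Sat(~b) with every successor in Z. Already a fixed point.
Sat(A[~b U (b & p)]) = {n1, n2, n3, n4, n7}
|Sat(A[~b U (b & p)])| = |{n1, n2, n3, n4, n7}| = 5.

5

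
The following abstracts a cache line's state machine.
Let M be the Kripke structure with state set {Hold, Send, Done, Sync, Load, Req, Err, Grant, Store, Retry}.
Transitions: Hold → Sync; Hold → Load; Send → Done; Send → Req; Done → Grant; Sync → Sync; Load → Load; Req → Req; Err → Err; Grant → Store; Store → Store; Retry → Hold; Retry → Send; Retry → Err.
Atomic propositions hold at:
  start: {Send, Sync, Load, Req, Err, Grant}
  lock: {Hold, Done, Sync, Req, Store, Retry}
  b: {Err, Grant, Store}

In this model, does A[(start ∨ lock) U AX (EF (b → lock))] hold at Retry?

Sat(start ∨ lock) = {Hold, Send, Done, Sync, Load, Req, Err, Grant, Store, Retry}
Sat(b → lock) = {Hold, Send, Done, Sync, Load, Req, Store, Retry}
EF (b → lock): least fixpoint, start Z0 = {Hold, Send, Done, Sync, Load, Req, Store, Retry}, add states with some successor in Z. Z1 = {Hold, Send, Done, Sync, Load, Req, Grant, Store, Retry}; fixed.
Sat(EF (b → lock)) = {Hold, Send, Done, Sync, Load, Req, Grant, Store, Retry}
Sat(AX (EF (b → lock))) = {s : every successor in {Hold, Send, Done, Sync, Load, Req, Grant, Store, Retry}} = {Hold, Send, Done, Sync, Load, Req, Grant, Store}
A[(start ∨ lock) U AX (EF (b → lock))]: least fixpoint, start Z0 = Sat(AX (EF (b → lock))) = {Hold, Send, Done, Sync, Load, Req, Grant, Store}, add states in Sat(start ∨ lock) with every successor in Z. Already a fixed point.
Sat(A[(start ∨ lock) U AX (EF (b → lock))]) = {Hold, Send, Done, Sync, Load, Req, Grant, Store}
Retry ∉ Sat(A[(start ∨ lock) U AX (EF (b → lock))]) = {Hold, Send, Done, Sync, Load, Req, Grant, Store}, so the formula does not hold at Retry.

No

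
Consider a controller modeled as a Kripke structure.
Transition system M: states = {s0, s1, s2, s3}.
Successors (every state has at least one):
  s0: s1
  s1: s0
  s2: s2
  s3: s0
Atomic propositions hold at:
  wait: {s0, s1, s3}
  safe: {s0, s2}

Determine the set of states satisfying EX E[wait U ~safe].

Sat(~safe) = {s1, s3}
E[wait U ~safe]: least fixpoint, start Z0 = Sat(~safe) = {s1, s3}, add states in Sat(wait) with some successor in Z. Z1 = {s0, s1, s3}; fixed.
Sat(E[wait U ~safe]) = {s0, s1, s3}
Sat(EX E[wait U ~safe]) = {s : some successor in {s0, s1, s3}} = {s0, s1, s3}

{s0, s1, s3}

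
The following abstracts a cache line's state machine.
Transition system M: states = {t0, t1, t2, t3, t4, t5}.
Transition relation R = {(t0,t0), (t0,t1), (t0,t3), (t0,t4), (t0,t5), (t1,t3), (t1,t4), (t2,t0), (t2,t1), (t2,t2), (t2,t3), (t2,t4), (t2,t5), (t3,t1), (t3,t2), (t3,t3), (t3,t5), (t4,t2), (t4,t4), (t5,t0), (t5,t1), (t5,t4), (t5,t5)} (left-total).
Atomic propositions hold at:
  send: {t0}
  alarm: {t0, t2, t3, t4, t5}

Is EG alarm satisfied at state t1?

EG alarm: greatest fixpoint, start Z0 = {t0, t2, t3, t4, t5}, keep only states in Sat with some successor in Z. Already a fixed point.
Sat(EG alarm) = {t0, t2, t3, t4, t5}
t1 ∉ Sat(EG alarm) = {t0, t2, t3, t4, t5}, so the formula does not hold at t1.

No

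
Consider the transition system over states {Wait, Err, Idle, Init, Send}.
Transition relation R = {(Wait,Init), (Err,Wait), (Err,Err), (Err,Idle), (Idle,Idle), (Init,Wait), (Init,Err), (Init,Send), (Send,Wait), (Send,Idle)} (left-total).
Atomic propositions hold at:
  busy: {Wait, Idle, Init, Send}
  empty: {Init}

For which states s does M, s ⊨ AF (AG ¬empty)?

Sat(¬empty) = {Wait, Err, Idle, Send}
AG ¬empty: greatest fixpoint, start Z0 = {Wait, Err, Idle, Send}, keep only states in Sat with every successor in Z. Z1 = {Err, Idle, Send}; Z2 = {Idle}; fixed.
Sat(AG ¬empty) = {Idle}
AF (AG ¬empty): least fixpoint, start Z0 = {Idle}, add states with every successor in Z. Already a fixed point.
Sat(AF (AG ¬empty)) = {Idle}

{Idle}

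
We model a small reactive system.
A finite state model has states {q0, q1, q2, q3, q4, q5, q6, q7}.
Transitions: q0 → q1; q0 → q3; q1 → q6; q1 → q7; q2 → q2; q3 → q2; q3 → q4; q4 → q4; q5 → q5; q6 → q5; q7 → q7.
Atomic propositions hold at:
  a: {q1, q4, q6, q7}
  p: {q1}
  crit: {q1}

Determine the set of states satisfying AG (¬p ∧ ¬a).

Sat(¬p) = {q0, q2, q3, q4, q5, q6, q7}
Sat(¬a) = {q0, q2, q3, q5}
Sat(¬p ∧ ¬a) = {q0, q2, q3, q5}
AG (¬p ∧ ¬a): greatest fixpoint, start Z0 = {q0, q2, q3, q5}, keep only states in Sat with every successor in Z. Z1 = {q2, q5}; fixed.
Sat(AG (¬p ∧ ¬a)) = {q2, q5}

{q2, q5}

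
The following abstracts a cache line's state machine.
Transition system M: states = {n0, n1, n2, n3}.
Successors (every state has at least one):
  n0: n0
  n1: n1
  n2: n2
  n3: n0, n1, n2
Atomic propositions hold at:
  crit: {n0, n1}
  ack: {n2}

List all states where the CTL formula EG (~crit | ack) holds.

Sat(~crit) = {n2, n3}
Sat(~crit | ack) = {n2, n3}
EG (~crit | ack): greatest fixpoint, start Z0 = {n2, n3}, keep only states in Sat with some successor in Z. Already a fixed point.
Sat(EG (~crit | ack)) = {n2, n3}

{n2, n3}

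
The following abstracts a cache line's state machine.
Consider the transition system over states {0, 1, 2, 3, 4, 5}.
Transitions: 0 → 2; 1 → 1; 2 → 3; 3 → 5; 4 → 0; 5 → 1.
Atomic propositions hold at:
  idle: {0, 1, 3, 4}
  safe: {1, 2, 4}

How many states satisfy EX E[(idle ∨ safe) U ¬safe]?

4

Sat(idle ∨ safe) = {0, 1, 2, 3, 4}
Sat(¬safe) = {0, 3, 5}
E[(idle ∨ safe) U ¬safe]: least fixpoint, start Z0 = Sat(¬safe) = {0, 3, 5}, add states in Sat(idle ∨ safe) with some successor in Z. Z1 = {0, 2, 3, 4, 5}; fixed.
Sat(E[(idle ∨ safe) U ¬safe]) = {0, 2, 3, 4, 5}
Sat(EX E[(idle ∨ safe) U ¬safe]) = {s : some successor in {0, 2, 3, 4, 5}} = {0, 2, 3, 4}
|Sat(EX E[(idle ∨ safe) U ¬safe])| = |{0, 2, 3, 4}| = 4.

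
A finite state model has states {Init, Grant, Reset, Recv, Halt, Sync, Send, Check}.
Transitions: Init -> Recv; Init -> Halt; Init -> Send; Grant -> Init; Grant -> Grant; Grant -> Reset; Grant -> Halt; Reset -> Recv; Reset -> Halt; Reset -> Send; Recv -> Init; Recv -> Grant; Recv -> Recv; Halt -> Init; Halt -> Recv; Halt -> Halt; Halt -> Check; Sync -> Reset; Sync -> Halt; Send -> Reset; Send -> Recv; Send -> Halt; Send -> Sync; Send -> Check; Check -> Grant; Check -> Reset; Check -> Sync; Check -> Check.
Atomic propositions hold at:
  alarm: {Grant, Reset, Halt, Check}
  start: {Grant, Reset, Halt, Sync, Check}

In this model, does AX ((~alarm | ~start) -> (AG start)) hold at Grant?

Sat(~alarm) = {Init, Recv, Sync, Send}
Sat(~start) = {Init, Recv, Send}
Sat(~alarm | ~start) = {Init, Recv, Sync, Send}
AG start: greatest fixpoint, start Z0 = {Grant, Reset, Halt, Sync, Check}, keep only states in Sat with every successor in Z. Z1 = {Sync, Check}; Z2 = ∅; fixed.
Sat(AG start) = ∅
Sat((~alarm | ~start) -> (AG start)) = {Grant, Reset, Halt, Check}
Sat(AX ((~alarm | ~start) -> (AG start))) = {s : every successor in {Grant, Reset, Halt, Check}} = {Sync}
Grant ∉ Sat(AX ((~alarm | ~start) -> (AG start))) = {Sync}, so the formula does not hold at Grant.

No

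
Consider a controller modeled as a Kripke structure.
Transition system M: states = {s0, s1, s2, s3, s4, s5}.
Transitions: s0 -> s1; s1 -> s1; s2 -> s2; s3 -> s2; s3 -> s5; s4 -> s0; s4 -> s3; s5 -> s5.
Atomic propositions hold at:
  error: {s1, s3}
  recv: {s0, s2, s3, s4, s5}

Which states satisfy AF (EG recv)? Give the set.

EG recv: greatest fixpoint, start Z0 = {s0, s2, s3, s4, s5}, keep only states in Sat with some successor in Z. Z1 = {s2, s3, s4, s5}; fixed.
Sat(EG recv) = {s2, s3, s4, s5}
AF (EG recv): least fixpoint, start Z0 = {s2, s3, s4, s5}, add states with every successor in Z. Already a fixed point.
Sat(AF (EG recv)) = {s2, s3, s4, s5}

{s2, s3, s4, s5}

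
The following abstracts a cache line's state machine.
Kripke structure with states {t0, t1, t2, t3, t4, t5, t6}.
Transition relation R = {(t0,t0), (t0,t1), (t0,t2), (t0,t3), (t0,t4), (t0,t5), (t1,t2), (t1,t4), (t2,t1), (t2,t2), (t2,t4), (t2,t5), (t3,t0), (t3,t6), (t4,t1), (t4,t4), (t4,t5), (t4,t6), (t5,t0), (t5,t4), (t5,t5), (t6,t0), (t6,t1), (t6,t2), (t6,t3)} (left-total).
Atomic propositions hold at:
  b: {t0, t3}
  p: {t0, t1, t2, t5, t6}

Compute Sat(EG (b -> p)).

Sat(b -> p) = {t0, t1, t2, t4, t5, t6}
EG (b -> p): greatest fixpoint, start Z0 = {t0, t1, t2, t4, t5, t6}, keep only states in Sat with some successor in Z. Already a fixed point.
Sat(EG (b -> p)) = {t0, t1, t2, t4, t5, t6}

{t0, t1, t2, t4, t5, t6}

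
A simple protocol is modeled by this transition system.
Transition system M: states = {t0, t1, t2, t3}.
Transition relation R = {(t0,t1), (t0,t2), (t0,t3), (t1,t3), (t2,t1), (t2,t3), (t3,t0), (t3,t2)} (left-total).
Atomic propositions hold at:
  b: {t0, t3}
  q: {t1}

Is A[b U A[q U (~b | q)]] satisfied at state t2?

Yes

Sat(~b) = {t1, t2}
Sat(~b | q) = {t1, t2}
A[q U (~b | q)]: least fixpoint, start Z0 = Sat((~b | q)) = {t1, t2}, add states in Sat(q) with every successor in Z. Already a fixed point.
Sat(A[q U (~b | q)]) = {t1, t2}
A[b U A[q U (~b | q)]]: least fixpoint, start Z0 = Sat(A[q U (~b | q)]) = {t1, t2}, add states in Sat(b) with every successor in Z. Already a fixed point.
Sat(A[b U A[q U (~b | q)]]) = {t1, t2}
t2 ∈ Sat(A[b U A[q U (~b | q)]]) = {t1, t2}, so the formula holds at t2.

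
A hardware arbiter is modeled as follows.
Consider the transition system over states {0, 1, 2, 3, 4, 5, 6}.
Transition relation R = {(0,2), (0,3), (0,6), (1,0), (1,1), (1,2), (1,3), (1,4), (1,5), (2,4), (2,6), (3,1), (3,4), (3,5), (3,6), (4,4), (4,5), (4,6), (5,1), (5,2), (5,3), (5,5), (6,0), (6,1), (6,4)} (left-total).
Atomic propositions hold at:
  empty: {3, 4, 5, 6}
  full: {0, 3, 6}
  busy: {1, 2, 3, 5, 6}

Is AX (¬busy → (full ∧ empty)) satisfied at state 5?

Sat(¬busy) = {0, 4}
Sat(full ∧ empty) = {3, 6}
Sat(¬busy → (full ∧ empty)) = {1, 2, 3, 5, 6}
Sat(AX (¬busy → (full ∧ empty))) = {s : every successor in {1, 2, 3, 5, 6}} = {0, 5}
5 ∈ Sat(AX (¬busy → (full ∧ empty))) = {0, 5}, so the formula holds at 5.

Yes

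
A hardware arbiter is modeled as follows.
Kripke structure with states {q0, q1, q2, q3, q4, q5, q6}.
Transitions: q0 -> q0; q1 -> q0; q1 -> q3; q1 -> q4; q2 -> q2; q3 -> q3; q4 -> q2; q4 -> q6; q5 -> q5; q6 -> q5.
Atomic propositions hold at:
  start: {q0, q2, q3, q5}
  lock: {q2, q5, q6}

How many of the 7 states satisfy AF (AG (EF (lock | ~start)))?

Sat(~start) = {q1, q4, q6}
Sat(lock | ~start) = {q1, q2, q4, q5, q6}
EF (lock | ~start): least fixpoint, start Z0 = {q1, q2, q4, q5, q6}, add states with some successor in Z. Already a fixed point.
Sat(EF (lock | ~start)) = {q1, q2, q4, q5, q6}
AG (EF (lock | ~start)): greatest fixpoint, start Z0 = {q1, q2, q4, q5, q6}, keep only states in Sat with every successor in Z. Z1 = {q2, q4, q5, q6}; fixed.
Sat(AG (EF (lock | ~start))) = {q2, q4, q5, q6}
AF (AG (EF (lock | ~start))): least fixpoint, start Z0 = {q2, q4, q5, q6}, add states with every successor in Z. Already a fixed point.
Sat(AF (AG (EF (lock | ~start)))) = {q2, q4, q5, q6}
|Sat(AF (AG (EF (lock | ~start))))| = |{q2, q4, q5, q6}| = 4.

4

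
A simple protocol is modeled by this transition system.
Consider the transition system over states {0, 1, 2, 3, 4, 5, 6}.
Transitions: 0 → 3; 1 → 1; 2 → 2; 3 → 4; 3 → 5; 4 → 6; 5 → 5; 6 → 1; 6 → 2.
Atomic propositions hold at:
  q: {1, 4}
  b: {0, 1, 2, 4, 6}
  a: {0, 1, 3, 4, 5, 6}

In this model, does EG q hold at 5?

EG q: greatest fixpoint, start Z0 = {1, 4}, keep only states in Sat with some successor in Z. Z1 = {1}; fixed.
Sat(EG q) = {1}
5 ∉ Sat(EG q) = {1}, so the formula does not hold at 5.

No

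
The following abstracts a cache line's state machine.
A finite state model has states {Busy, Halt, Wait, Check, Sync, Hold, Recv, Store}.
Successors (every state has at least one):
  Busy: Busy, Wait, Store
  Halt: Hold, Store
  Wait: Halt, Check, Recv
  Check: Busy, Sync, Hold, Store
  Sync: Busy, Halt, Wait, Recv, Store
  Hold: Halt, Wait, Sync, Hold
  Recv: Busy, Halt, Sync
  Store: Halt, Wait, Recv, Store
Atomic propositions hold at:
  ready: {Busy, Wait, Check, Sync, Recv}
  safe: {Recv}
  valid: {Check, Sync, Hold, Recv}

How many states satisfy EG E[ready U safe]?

5

E[ready U safe]: least fixpoint, start Z0 = Sat(safe) = {Recv}, add states in Sat(ready) with some successor in Z. Z1 = {Wait, Sync, Recv}; Z2 = {Busy, Wait, Check, Sync, Recv}; fixed.
Sat(E[ready U safe]) = {Busy, Wait, Check, Sync, Recv}
EG E[ready U safe]: greatest fixpoint, start Z0 = {Busy, Wait, Check, Sync, Recv}, keep only states in Sat with some successor in Z. Already a fixed point.
Sat(EG E[ready U safe]) = {Busy, Wait, Check, Sync, Recv}
|Sat(EG E[ready U safe])| = |{Busy, Wait, Check, Sync, Recv}| = 5.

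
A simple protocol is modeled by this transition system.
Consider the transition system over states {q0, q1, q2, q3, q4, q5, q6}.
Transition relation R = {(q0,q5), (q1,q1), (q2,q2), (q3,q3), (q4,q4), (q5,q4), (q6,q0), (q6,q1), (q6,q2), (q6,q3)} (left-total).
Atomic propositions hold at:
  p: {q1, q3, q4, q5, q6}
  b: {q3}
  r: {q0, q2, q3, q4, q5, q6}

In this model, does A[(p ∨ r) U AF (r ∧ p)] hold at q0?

Yes

Sat(p ∨ r) = {q0, q1, q2, q3, q4, q5, q6}
Sat(r ∧ p) = {q3, q4, q5, q6}
AF (r ∧ p): least fixpoint, start Z0 = {q3, q4, q5, q6}, add states with every successor in Z. Z1 = {q0, q3, q4, q5, q6}; fixed.
Sat(AF (r ∧ p)) = {q0, q3, q4, q5, q6}
A[(p ∨ r) U AF (r ∧ p)]: least fixpoint, start Z0 = Sat(AF (r ∧ p)) = {q0, q3, q4, q5, q6}, add states in Sat(p ∨ r) with every successor in Z. Already a fixed point.
Sat(A[(p ∨ r) U AF (r ∧ p)]) = {q0, q3, q4, q5, q6}
q0 ∈ Sat(A[(p ∨ r) U AF (r ∧ p)]) = {q0, q3, q4, q5, q6}, so the formula holds at q0.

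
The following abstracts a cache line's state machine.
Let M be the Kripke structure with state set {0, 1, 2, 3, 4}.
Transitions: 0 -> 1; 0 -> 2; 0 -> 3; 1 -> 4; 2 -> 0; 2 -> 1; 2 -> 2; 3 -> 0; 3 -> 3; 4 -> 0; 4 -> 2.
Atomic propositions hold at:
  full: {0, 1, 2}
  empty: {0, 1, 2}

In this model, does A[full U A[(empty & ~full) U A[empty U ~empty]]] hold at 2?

Sat(~full) = {3, 4}
Sat(empty & ~full) = ∅
Sat(~empty) = {3, 4}
A[empty U ~empty]: least fixpoint, start Z0 = Sat(~empty) = {3, 4}, add states in Sat(empty) with every successor in Z. Z1 = {1, 3, 4}; fixed.
Sat(A[empty U ~empty]) = {1, 3, 4}
A[(empty & ~full) U A[empty U ~empty]]: least fixpoint, start Z0 = Sat(A[empty U ~empty]) = {1, 3, 4}, add states in Sat(empty & ~full) with every successor in Z. Already a fixed point.
Sat(A[(empty & ~full) U A[empty U ~empty]]) = {1, 3, 4}
A[full U A[(empty & ~full) U A[empty U ~empty]]]: least fixpoint, start Z0 = Sat(A[(empty & ~full) U A[empty U ~empty]]) = {1, 3, 4}, add states in Sat(full) with every successor in Z. Already a fixed point.
Sat(A[full U A[(empty & ~full) U A[empty U ~empty]]]) = {1, 3, 4}
2 ∉ Sat(A[full U A[(empty & ~full) U A[empty U ~empty]]]) = {1, 3, 4}, so the formula does not hold at 2.

No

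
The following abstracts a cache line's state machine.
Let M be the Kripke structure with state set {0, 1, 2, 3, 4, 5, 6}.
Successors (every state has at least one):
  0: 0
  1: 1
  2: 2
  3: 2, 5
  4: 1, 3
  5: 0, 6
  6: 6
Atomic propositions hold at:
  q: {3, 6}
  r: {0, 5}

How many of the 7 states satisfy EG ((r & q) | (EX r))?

3

Sat(r & q) = ∅
Sat(EX r) = {s : some successor in {0, 5}} = {0, 3, 5}
Sat((r & q) | (EX r)) = {0, 3, 5}
EG ((r & q) | (EX r)): greatest fixpoint, start Z0 = {0, 3, 5}, keep only states in Sat with some successor in Z. Already a fixed point.
Sat(EG ((r & q) | (EX r))) = {0, 3, 5}
|Sat(EG ((r & q) | (EX r)))| = |{0, 3, 5}| = 3.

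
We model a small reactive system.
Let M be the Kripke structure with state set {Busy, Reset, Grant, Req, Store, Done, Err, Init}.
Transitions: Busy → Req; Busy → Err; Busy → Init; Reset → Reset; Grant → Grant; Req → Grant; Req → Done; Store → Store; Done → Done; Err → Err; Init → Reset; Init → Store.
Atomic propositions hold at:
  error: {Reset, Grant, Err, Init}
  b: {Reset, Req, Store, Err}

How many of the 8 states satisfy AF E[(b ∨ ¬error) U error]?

6

Sat(¬error) = {Busy, Req, Store, Done}
Sat(b ∨ ¬error) = {Busy, Reset, Req, Store, Done, Err}
E[(b ∨ ¬error) U error]: least fixpoint, start Z0 = Sat(error) = {Reset, Grant, Err, Init}, add states in Sat(b ∨ ¬error) with some successor in Z. Z1 = {Busy, Reset, Grant, Req, Err, Init}; fixed.
Sat(E[(b ∨ ¬error) U error]) = {Busy, Reset, Grant, Req, Err, Init}
AF E[(b ∨ ¬error) U error]: least fixpoint, start Z0 = {Busy, Reset, Grant, Req, Err, Init}, add states with every successor in Z. Already a fixed point.
Sat(AF E[(b ∨ ¬error) U error]) = {Busy, Reset, Grant, Req, Err, Init}
|Sat(AF E[(b ∨ ¬error) U error])| = |{Busy, Reset, Grant, Req, Err, Init}| = 6.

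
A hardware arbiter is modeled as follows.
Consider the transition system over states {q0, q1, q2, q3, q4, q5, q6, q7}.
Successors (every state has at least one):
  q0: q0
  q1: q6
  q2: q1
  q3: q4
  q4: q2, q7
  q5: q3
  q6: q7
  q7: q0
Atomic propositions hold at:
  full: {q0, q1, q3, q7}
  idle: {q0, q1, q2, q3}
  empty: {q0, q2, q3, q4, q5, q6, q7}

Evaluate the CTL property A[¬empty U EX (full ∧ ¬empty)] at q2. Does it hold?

Yes

Sat(¬empty) = {q1}
Sat(full ∧ ¬empty) = {q1}
Sat(EX (full ∧ ¬empty)) = {s : some successor in {q1}} = {q2}
A[¬empty U EX (full ∧ ¬empty)]: least fixpoint, start Z0 = Sat(EX (full ∧ ¬empty)) = {q2}, add states in Sat(¬empty) with every successor in Z. Already a fixed point.
Sat(A[¬empty U EX (full ∧ ¬empty)]) = {q2}
q2 ∈ Sat(A[¬empty U EX (full ∧ ¬empty)]) = {q2}, so the formula holds at q2.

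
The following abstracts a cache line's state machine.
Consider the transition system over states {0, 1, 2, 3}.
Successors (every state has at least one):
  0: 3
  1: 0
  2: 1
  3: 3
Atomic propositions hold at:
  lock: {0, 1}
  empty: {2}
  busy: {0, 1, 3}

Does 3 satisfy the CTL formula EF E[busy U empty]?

E[busy U empty]: least fixpoint, start Z0 = Sat(empty) = {2}, add states in Sat(busy) with some successor in Z. Already a fixed point.
Sat(E[busy U empty]) = {2}
EF E[busy U empty]: least fixpoint, start Z0 = {2}, add states with some successor in Z. Already a fixed point.
Sat(EF E[busy U empty]) = {2}
3 ∉ Sat(EF E[busy U empty]) = {2}, so the formula does not hold at 3.

No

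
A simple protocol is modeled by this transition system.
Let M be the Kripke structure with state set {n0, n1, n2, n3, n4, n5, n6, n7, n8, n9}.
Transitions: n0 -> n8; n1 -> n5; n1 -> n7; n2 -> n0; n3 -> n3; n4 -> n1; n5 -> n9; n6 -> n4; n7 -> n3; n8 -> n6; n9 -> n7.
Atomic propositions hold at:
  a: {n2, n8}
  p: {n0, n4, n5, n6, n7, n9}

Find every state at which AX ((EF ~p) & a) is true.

Sat(~p) = {n1, n2, n3, n8}
EF ~p: least fixpoint, start Z0 = {n1, n2, n3, n8}, add states with some successor in Z. Z1 = {n0, n1, n2, n3, n4, n7, n8}; Z2 = {n0, n1, n2, n3, n4, n6, n7, n8, n9}; Z3 = {n0, n1, n2, n3, n4, n5, n6, n7, n8, n9}; fixed.
Sat(EF ~p) = {n0, n1, n2, n3, n4, n5, n6, n7, n8, n9}
Sat((EF ~p) & a) = {n2, n8}
Sat(AX ((EF ~p) & a)) = {s : every successor in {n2, n8}} = {n0}

{n0}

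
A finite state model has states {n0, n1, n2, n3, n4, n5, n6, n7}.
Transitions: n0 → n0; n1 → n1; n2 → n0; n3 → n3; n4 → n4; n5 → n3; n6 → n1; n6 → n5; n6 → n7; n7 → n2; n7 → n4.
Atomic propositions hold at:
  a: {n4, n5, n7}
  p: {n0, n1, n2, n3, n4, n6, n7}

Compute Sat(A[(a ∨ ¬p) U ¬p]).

{n5}

Sat(¬p) = {n5}
Sat(a ∨ ¬p) = {n4, n5, n7}
A[(a ∨ ¬p) U ¬p]: least fixpoint, start Z0 = Sat(¬p) = {n5}, add states in Sat(a ∨ ¬p) with every successor in Z. Already a fixed point.
Sat(A[(a ∨ ¬p) U ¬p]) = {n5}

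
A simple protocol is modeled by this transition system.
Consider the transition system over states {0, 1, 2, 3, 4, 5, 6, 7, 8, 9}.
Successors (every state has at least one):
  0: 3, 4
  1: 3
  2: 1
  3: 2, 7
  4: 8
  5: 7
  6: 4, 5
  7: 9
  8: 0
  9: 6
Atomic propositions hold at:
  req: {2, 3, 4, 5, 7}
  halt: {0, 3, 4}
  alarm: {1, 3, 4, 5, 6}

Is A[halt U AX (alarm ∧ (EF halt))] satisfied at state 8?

EF halt: least fixpoint, start Z0 = {0, 3, 4}, add states with some successor in Z. Z1 = {0, 1, 3, 4, 6, 8}; Z2 = {0, 1, 2, 3, 4, 6, 8, 9}; Z3 = {0, 1, 2, 3, 4, 6, 7, 8, 9}; Z4 = {0, 1, 2, 3, 4, 5, 6, 7, 8, 9}; fixed.
Sat(EF halt) = {0, 1, 2, 3, 4, 5, 6, 7, 8, 9}
Sat(alarm ∧ (EF halt)) = {1, 3, 4, 5, 6}
Sat(AX (alarm ∧ (EF halt))) = {s : every successor in {1, 3, 4, 5, 6}} = {0, 1, 2, 6, 9}
A[halt U AX (alarm ∧ (EF halt))]: least fixpoint, start Z0 = Sat(AX (alarm ∧ (EF halt))) = {0, 1, 2, 6, 9}, add states in Sat(halt) with every successor in Z. Already a fixed point.
Sat(A[halt U AX (alarm ∧ (EF halt))]) = {0, 1, 2, 6, 9}
8 ∉ Sat(A[halt U AX (alarm ∧ (EF halt))]) = {0, 1, 2, 6, 9}, so the formula does not hold at 8.

No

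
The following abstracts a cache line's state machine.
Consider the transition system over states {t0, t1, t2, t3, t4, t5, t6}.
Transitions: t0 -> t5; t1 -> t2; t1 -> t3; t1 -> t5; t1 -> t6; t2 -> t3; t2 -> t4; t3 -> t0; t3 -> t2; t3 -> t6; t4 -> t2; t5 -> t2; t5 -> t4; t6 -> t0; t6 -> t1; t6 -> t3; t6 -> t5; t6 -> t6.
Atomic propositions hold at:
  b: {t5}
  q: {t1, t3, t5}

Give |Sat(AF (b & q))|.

2

Sat(b & q) = {t5}
AF (b & q): least fixpoint, start Z0 = {t5}, add states with every successor in Z. Z1 = {t0, t5}; fixed.
Sat(AF (b & q)) = {t0, t5}
|Sat(AF (b & q))| = |{t0, t5}| = 2.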